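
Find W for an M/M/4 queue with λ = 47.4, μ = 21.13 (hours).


a = 2.2433; ρ = 0.5608; P₀ = 0.099570
Lq = P₀·a^c·ρ/(c!(1−ρ)²) = 0.30546
Wq = Lq/λ = 0.30546/47.4 = 0.006444 hr
W = Wq + 1/μ = 0.006444 + 0.04733 = 0.05377 hr

Final: 0.05377 hr


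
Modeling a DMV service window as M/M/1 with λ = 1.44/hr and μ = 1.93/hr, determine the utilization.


ρ = λ/μ = 1.44/1.93 = 0.7461

Final: 0.7461


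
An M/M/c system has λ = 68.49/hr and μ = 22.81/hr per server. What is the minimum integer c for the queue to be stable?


Stability requires cμ > λ ⇔ c > λ/μ.
λ/μ = 68.49/22.81 = 3.0026
Minimum integer c = ⌊3.0026⌋ + 1 = 4
Check: 4·22.81 = 91.24 > 68.49, while 3·22.81 = 68.43 ≤ 68.49

Final: 4 servers


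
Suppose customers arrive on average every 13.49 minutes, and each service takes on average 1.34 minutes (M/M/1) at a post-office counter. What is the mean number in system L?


λ = 60/13.49 = 4.4477 /hr
μ = 60/1.34 = 44.7761 /hr
ρ = λ/μ = 4.4477/44.7761 = 0.09933
L = ρ/(1−ρ) = 0.09933/0.9007 = 0.1103

Final: 0.1103


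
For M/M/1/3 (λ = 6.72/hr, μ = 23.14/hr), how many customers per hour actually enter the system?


ρ = 0.2904; P_K = (1−ρ)ρ^3/(1−ρ^4) = 0.017504
λ_eff = λ(1 − P_K) = 6.72·(1 − 0.017504) = 6.72·0.982496 = 6.6024 /hr

Final: 6.6024 /hr


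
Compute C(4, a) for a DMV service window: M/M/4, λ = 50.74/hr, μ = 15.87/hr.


a = λ/μ = 3.1972; ρ = a/4 = 0.7993
P₀ = 0.027435 (from M/M/c formula)
C(c,a) = [a^c/(c!(1−ρ))]·P₀ = [104.49467/(24·0.2007)]·0.027435
= 21.69454·0.027435 = 0.595185

Final: 0.595185


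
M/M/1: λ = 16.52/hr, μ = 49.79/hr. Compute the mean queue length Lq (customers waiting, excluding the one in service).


ρ = 16.52/49.79 = 0.3318
Lq = ρ²/(1−ρ) = 0.1101/0.6682 = 0.1647

Final: 0.1647


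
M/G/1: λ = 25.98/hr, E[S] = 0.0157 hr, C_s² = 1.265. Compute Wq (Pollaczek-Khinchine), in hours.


ρ = λ·E[S] = 25.98·0.0157 = 0.4079
E[S²] = E[S]²(1+C_s²) = 0.0157²·(1+1.265) = 0.0005583
Wq = λ·E[S²]/(2(1−ρ)) = 25.98·0.0005583/(2·0.5921) = 0.01225 hr

Final: 0.01225 hr


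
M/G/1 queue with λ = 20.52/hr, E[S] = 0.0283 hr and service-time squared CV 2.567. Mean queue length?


ρ = λ·E[S] = 20.52·0.0283 = 0.5807
Lq = ρ²(1+C_s²)/(2(1−ρ)) = 0.3372·(1+2.567)/(2·0.4193)
= 0.3372·3.5670/0.8386 = 1.43447

Final: 1.43447


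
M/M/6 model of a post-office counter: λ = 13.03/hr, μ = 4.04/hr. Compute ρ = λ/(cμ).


ρ = λ/(cμ) = 13.03/(6·4.04) = 13.03/24.24 = 0.5375

Final: 0.5375


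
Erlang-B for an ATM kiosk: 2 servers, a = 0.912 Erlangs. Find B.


B(c,a) = (a^c/c!) / Σ_{k=0}^{c} a^k/k!
a^2/2! = 0.415872
Σ terms (k=0..2): 1.00000 + 0.91200 + 0.41587 = 2.327872
B = 0.415872/2.327872 = 0.178649

Final: 0.178649


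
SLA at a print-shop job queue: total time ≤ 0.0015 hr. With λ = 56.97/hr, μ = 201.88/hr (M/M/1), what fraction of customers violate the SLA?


W ~ Exponential(μ−λ) for M/M/1.
μ − λ = 201.88 − 56.97 = 144.9100
P(W > t) = e^{−(μ−λ)t} = e^{−0.2174} = 0.804636

Final: 0.804636


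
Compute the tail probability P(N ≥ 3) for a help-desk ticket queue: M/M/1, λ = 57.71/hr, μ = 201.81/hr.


ρ = 57.71/201.81 = 0.2860
P(N ≥ n) = ρ^n = 0.2860^3 = 0.023384

Final: 0.023384


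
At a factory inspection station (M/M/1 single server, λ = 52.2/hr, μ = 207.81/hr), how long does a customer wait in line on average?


ρ = 52.2/207.81 = 0.2512
Wq = ρ/(μ−λ) = 0.2512/(207.81 − 52.2) = 0.2512/155.61 = 0.001614 hr

Final: 0.001614 hr


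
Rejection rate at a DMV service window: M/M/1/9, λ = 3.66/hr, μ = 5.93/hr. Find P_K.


ρ = λ/μ = 3.66/5.93 = 0.6172
P_K = (1−ρ)ρ^K/(1−ρ^(K+1)) = (0.3828·0.012997)/(1 − 0.008022)
= 0.004975/0.991978 = 0.005015

Final: 0.005015


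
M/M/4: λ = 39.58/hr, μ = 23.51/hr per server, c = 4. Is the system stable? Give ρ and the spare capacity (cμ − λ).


Total capacity cμ = 4·23.51 = 94.04/hr
ρ = λ/(cμ) = 39.58/94.04 = 0.4209
Stable ⇔ ρ < 1: YES
Spare capacity = cμ − λ = 94.04 − 39.58 = 54.46/hr

Final: ρ = 0.4209; stable; margin = 54.46/hr


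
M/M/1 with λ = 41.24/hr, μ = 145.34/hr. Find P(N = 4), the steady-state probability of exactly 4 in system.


ρ = 41.24/145.34 = 0.2837
P_n = (1−ρ)·ρ^n = (1 − 0.2837)·0.2837^4 = 0.7163·0.006482 = 0.004643

Final: 0.004643


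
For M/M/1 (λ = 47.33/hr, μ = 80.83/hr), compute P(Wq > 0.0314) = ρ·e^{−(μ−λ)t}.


ρ = 47.33/80.83 = 0.5855
P(Wq > t) = ρ·e^{−(μ−λ)t} = 0.5855·e^{−1.0519}
= 0.5855·0.349273 = 0.204517

Final: 0.204517


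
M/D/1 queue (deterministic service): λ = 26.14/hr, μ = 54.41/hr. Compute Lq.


ρ = 26.14/54.41 = 0.4804
M/D/1: Lq = ρ²/(2(1−ρ)) = 0.2308/(2·0.5196) = 0.22211

Final: 0.22211


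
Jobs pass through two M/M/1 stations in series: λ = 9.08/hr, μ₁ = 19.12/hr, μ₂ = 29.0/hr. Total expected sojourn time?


Each node sees arrival rate λ = 9.08/hr (tandem ⇒ throughput preserved).
W₁ = 1/(μ₁−λ) = 1/(19.12−9.08) = 0.09960 hr
W₂ = 1/(μ₂−λ) = 1/(29.0−9.08) = 0.05020 hr
W_total = W₁ + W₂ = 0.09960 + 0.05020 = 0.14980 hr

Final: 0.14980 hr


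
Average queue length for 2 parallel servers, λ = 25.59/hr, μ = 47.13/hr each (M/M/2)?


a = λ/μ = 0.5430; ρ = a/2 = 0.2715
P₀ = 0.572966
Lq = P₀·a^c·ρ / (c!·(1−ρ)²) = 0.572966·0.29481·0.2715/(2·0.53074)
= 0.04320

Final: 0.04320


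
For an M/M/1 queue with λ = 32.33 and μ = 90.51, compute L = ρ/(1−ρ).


ρ = λ/μ = 32.33/90.51 = 0.3572
L = ρ/(1−ρ) = 0.3572/(1 − 0.3572) = 0.3572/0.6428 = 0.5557

Final: 0.5557


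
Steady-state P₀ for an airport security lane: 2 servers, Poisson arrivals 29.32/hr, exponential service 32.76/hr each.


a = λ/μ = 29.32/32.76 = 0.8950; ρ = a/c = 0.4475
Σ_{k=0}^{1} a^k/k! (terms k=0..1) = 1.00000 + 0.89499 = 1.89499
Tail: a^2/(2!(1−ρ)) = 0.80101/(2·0.5525) = 0.72490
P₀ = 1/(1.89499 + 0.72490) = 1/2.61989 = 0.381695

Final: 0.381695


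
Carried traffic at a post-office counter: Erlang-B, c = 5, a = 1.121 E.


B(5,1.121) = 0.004814 (Erlang-B)
Carried load = a(1 − B) = 1.121·(1 − 0.004814) = 1.121·0.995186 = 1.1156 E

Final: 1.1156 Erlangs


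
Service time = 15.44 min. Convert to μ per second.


μ = 1/(service time) in consistent units.
1 second = 0.0166667 min, so μ = 0.0166667/15.44 = 0.001079 per second

Final: 0.001079 /sec


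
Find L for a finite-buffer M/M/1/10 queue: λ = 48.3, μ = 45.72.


ρ = 48.3/45.72 = 1.0564
L = ρ[1 − (K+1)ρ^K + Kρ^(K+1)] / [(1−ρ)(1−ρ^(K+1))]
Numerator: 1.0564·(1 − 11·1.731447 + 10·1.829153) = 0.259477
Denominator: (-0.05643)·(-0.829153) = 0.046789
L = 0.259477/0.046789 = 5.5456

Final: 5.5456


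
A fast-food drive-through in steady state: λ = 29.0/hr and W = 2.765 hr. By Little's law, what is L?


L = λW = 29.0·2.765 = 80.1850

Final: 80.1850


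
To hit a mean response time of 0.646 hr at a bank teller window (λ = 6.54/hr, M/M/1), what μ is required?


W = 1/(μ−λ) ⇒ μ − λ = 1/W = 1/0.646 = 1.5480
μ = λ + 1/W = 6.54 + 1.5480 = 8.0880 per hr

Final: 8.0880 /hr


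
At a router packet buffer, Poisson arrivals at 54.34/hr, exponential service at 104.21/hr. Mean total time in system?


W = 1/(μ−λ) = 1/(104.21 − 54.34) = 1/49.87 = 0.02005 hr

Final: 0.02005 hr


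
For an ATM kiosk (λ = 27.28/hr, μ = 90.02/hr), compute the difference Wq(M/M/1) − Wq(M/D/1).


ρ = 27.28/90.02 = 0.3030
Wq(M/M/1) = ρ/(μ−λ) = 0.3030/62.74 = 0.004830 hr
Wq(M/D/1) = ρ/(2(μ−λ)) = 0.002415 hr
Savings = 0.004830 − 0.002415 = 0.002415 hr

Final: 0.002415 hr


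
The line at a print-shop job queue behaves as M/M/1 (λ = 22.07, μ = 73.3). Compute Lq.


ρ = 22.07/73.3 = 0.3011
Lq = ρ²/(1−ρ) = 0.09066/0.6989 = 0.1297

Final: 0.1297


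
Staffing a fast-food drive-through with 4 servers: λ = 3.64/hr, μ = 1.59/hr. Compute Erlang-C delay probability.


a = λ/μ = 2.2893; ρ = a/4 = 0.5723
P₀ = 0.094469 (from M/M/c formula)
C(c,a) = [a^c/(c!(1−ρ))]·P₀ = [27.46737/(24·0.4277)]·0.094469
= 2.67605·0.094469 = 0.252803

Final: 0.252803


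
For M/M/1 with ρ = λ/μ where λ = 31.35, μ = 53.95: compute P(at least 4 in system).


ρ = 31.35/53.95 = 0.5811
P(N ≥ n) = ρ^n = 0.5811^4 = 0.114021

Final: 0.114021


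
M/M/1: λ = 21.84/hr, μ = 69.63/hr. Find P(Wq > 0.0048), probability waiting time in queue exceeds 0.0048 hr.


ρ = 21.84/69.63 = 0.3137
P(Wq > t) = ρ·e^{−(μ−λ)t} = 0.3137·e^{−0.2294}
= 0.3137·0.795017 = 0.249363

Final: 0.249363


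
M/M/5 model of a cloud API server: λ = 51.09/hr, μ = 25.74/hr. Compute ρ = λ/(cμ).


ρ = λ/(cμ) = 51.09/(5·25.74) = 51.09/128.70 = 0.3970

Final: 0.3970


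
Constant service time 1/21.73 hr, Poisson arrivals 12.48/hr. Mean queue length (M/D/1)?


ρ = 12.48/21.73 = 0.5743
M/D/1: Lq = ρ²/(2(1−ρ)) = 0.3298/(2·0.4257) = 0.38743

Final: 0.38743


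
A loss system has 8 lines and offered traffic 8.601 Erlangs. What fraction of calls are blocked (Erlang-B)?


B(c,a) = (a^c/c!) / Σ_{k=0}^{c} a^k/k!
a^8/8! = 742.798568
Σ terms (k=0..8): 1.00000 + 8.60100 + 36.98860 + 106.04632 + 228.02609 + 392.25049 + 562.29107 + 690.89508 + 742.79857 = 2768.897218
B = 742.798568/2768.897218 = 0.268265

Final: 0.268265


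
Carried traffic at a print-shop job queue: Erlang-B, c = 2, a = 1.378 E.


B(2,1.378) = 0.285337 (Erlang-B)
Carried load = a(1 − B) = 1.378·(1 − 0.285337) = 1.378·0.714663 = 0.9848 E

Final: 0.9848 Erlangs


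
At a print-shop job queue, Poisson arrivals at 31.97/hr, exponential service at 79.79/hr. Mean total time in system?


W = 1/(μ−λ) = 1/(79.79 − 31.97) = 1/47.82 = 0.02091 hr

Final: 0.02091 hr


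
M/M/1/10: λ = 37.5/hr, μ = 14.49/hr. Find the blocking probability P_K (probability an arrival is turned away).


ρ = λ/μ = 37.5/14.49 = 2.5880
P_K = (1−ρ)ρ^K/(1−ρ^(K+1)) = (-1.5880·13478.104602)/(1 − 34881.223091)
= -21403.118488/-34880.223091 = 0.613618

Final: 0.613618


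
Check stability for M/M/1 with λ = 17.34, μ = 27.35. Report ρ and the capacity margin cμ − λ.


Total capacity cμ = 1·27.35 = 27.35/hr
ρ = λ/(cμ) = 17.34/27.35 = 0.6340
Stable ⇔ ρ < 1: YES
Spare capacity = cμ − λ = 27.35 − 17.34 = 10.01/hr

Final: ρ = 0.6340; stable; margin = 10.01/hr


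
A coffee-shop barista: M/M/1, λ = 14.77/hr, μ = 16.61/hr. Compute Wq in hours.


ρ = 14.77/16.61 = 0.8892
Wq = ρ/(μ−λ) = 0.8892/(16.61 − 14.77) = 0.8892/1.84 = 0.4833 hr

Final: 0.4833 hr


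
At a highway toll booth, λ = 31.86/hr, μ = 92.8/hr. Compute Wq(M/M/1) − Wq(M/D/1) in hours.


ρ = 31.86/92.8 = 0.3433
Wq(M/M/1) = ρ/(μ−λ) = 0.3433/60.94 = 0.005634 hr
Wq(M/D/1) = ρ/(2(μ−λ)) = 0.002817 hr
Savings = 0.005634 − 0.002817 = 0.002817 hr

Final: 0.002817 hr


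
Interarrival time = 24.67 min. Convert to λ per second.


λ = 1/(interarrival time) in consistent units.
1 second = 0.0166667 min, so λ = 0.0166667/24.67 = 0.0006756 per second

Final: 0.0006756 /sec


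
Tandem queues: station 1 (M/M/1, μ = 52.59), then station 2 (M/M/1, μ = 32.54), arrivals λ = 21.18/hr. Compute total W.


Each node sees arrival rate λ = 21.18/hr (tandem ⇒ throughput preserved).
W₁ = 1/(μ₁−λ) = 1/(52.59−21.18) = 0.03184 hr
W₂ = 1/(μ₂−λ) = 1/(32.54−21.18) = 0.08803 hr
W_total = W₁ + W₂ = 0.03184 + 0.08803 = 0.11987 hr

Final: 0.11987 hr


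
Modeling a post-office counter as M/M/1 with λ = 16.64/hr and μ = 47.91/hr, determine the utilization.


ρ = λ/μ = 16.64/47.91 = 0.3473

Final: 0.3473


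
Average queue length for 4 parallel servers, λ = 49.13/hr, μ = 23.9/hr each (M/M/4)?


a = λ/μ = 2.0556; ρ = a/4 = 0.5139
P₀ = 0.122746
Lq = P₀·a^c·ρ / (c!·(1−ρ)²) = 0.122746·17.85646·0.5139/(24·0.23628)
= 0.19863

Final: 0.19863


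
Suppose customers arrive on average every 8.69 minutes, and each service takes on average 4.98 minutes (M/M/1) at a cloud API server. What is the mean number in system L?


λ = 60/8.69 = 6.9045 /hr
μ = 60/4.98 = 12.0482 /hr
ρ = λ/μ = 6.9045/12.0482 = 0.5731
L = ρ/(1−ρ) = 0.5731/0.4269 = 1.3423

Final: 1.3423


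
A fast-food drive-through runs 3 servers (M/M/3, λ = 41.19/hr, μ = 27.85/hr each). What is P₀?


a = λ/μ = 41.19/27.85 = 1.4790; ρ = a/c = 0.4930
Σ_{k=0}^{2} a^k/k! (terms k=0..2) = 1.00000 + 1.47899 + 1.09371 = 3.57271
Tail: a^3/(3!(1−ρ)) = 3.23519/(6·0.5070) = 1.06350
P₀ = 1/(3.57271 + 1.06350) = 1/4.63621 = 0.215693

Final: 0.215693


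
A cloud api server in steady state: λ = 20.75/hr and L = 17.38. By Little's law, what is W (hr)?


W = L/λ = 17.38/20.75 = 0.8376 hr

Final: 0.8376 hr


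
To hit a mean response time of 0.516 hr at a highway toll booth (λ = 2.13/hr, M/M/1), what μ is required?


W = 1/(μ−λ) ⇒ μ − λ = 1/W = 1/0.516 = 1.9380
μ = λ + 1/W = 2.13 + 1.9380 = 4.0680 per hr

Final: 4.0680 /hr


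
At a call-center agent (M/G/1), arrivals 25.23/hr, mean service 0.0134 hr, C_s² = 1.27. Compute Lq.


ρ = λ·E[S] = 25.23·0.0134 = 0.3381
Lq = ρ²(1+C_s²)/(2(1−ρ)) = 0.1143·(1+1.27)/(2·0.6619)
= 0.1143·2.2700/1.3238 = 0.19599

Final: 0.19599


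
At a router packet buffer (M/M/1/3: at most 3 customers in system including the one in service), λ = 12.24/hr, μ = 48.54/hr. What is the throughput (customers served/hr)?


ρ = 0.2522; P_K = (1−ρ)ρ^3/(1−ρ^4) = 0.012040
λ_eff = λ(1 − P_K) = 12.24·(1 − 0.012040) = 12.24·0.987960 = 12.0926 /hr

Final: 12.0926 /hr


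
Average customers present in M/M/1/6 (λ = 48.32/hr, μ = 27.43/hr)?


ρ = 48.32/27.43 = 1.7616
L = ρ[1 − (K+1)ρ^K + Kρ^(K+1)] / [(1−ρ)(1−ρ^(K+1))]
Numerator: 1.7616·(1 − 7·29.881797 + 6·52.639024) = 189.653912
Denominator: (-0.7616)·(-51.639024) = 39.326985
L = 189.653912/39.326985 = 4.8225

Final: 4.8225


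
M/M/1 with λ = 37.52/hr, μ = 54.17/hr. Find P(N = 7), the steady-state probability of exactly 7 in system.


ρ = 37.52/54.17 = 0.6926
P_n = (1−ρ)·ρ^n = (1 − 0.6926)·0.6926^7 = 0.3074·0.076476 = 0.023506

Final: 0.023506


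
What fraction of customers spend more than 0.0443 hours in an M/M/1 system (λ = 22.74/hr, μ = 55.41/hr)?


W ~ Exponential(μ−λ) for M/M/1.
μ − λ = 55.41 − 22.74 = 32.6700
P(W > t) = e^{−(μ−λ)t} = e^{−1.4473} = 0.235209

Final: 0.235209


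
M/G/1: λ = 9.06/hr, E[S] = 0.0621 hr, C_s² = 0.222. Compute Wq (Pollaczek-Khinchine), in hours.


ρ = λ·E[S] = 9.06·0.0621 = 0.5626
E[S²] = E[S]²(1+C_s²) = 0.0621²·(1+0.222) = 0.004713
Wq = λ·E[S²]/(2(1−ρ)) = 9.06·0.004713/(2·0.4374) = 0.04881 hr

Final: 0.04881 hr


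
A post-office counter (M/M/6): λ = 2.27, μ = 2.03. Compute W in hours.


a = 1.1182; ρ = 0.1864; P₀ = 0.326846
Lq = P₀·a^c·ρ/(c!(1−ρ)²) = 0.0002499
Wq = Lq/λ = 0.0002499/2.27 = 0.0001101 hr
W = Wq + 1/μ = 0.0001101 + 0.49261 = 0.49272 hr

Final: 0.49272 hr


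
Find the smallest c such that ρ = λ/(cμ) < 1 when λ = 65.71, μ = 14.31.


Stability requires cμ > λ ⇔ c > λ/μ.
λ/μ = 65.71/14.31 = 4.5919
Minimum integer c = ⌊4.5919⌋ + 1 = 5
Check: 5·14.31 = 71.55 > 65.71, while 4·14.31 = 57.24 ≤ 65.71

Final: 5 servers


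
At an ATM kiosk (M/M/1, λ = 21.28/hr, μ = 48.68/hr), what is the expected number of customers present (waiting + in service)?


ρ = λ/μ = 21.28/48.68 = 0.4371
L = ρ/(1−ρ) = 0.4371/(1 − 0.4371) = 0.4371/0.5629 = 0.7766

Final: 0.7766


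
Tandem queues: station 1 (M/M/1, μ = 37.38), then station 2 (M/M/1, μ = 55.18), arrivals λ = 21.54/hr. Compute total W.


Each node sees arrival rate λ = 21.54/hr (tandem ⇒ throughput preserved).
W₁ = 1/(μ₁−λ) = 1/(37.38−21.54) = 0.06313 hr
W₂ = 1/(μ₂−λ) = 1/(55.18−21.54) = 0.02973 hr
W_total = W₁ + W₂ = 0.06313 + 0.02973 = 0.09286 hr

Final: 0.09286 hr


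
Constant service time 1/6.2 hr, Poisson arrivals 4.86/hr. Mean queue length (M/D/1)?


ρ = 4.86/6.2 = 0.7839
M/D/1: Lq = ρ²/(2(1−ρ)) = 0.6145/(2·0.2161) = 1.42150

Final: 1.42150


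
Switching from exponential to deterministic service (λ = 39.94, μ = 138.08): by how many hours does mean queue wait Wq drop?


ρ = 39.94/138.08 = 0.2893
Wq(M/M/1) = ρ/(μ−λ) = 0.2893/98.14 = 0.002947 hr
Wq(M/D/1) = ρ/(2(μ−λ)) = 0.001474 hr
Savings = 0.002947 − 0.001474 = 0.001474 hr

Final: 0.001474 hr


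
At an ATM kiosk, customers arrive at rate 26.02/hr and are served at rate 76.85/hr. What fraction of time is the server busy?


ρ = λ/μ = 26.02/76.85 = 0.3386

Final: 0.3386


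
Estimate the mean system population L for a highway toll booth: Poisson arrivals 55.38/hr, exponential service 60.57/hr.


ρ = λ/μ = 55.38/60.57 = 0.9143
L = ρ/(1−ρ) = 0.9143/(1 − 0.9143) = 0.9143/0.08569 = 10.6705

Final: 10.6705


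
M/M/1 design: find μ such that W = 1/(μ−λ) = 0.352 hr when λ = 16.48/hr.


W = 1/(μ−λ) ⇒ μ − λ = 1/W = 1/0.352 = 2.8409
μ = λ + 1/W = 16.48 + 2.8409 = 19.3209 per hr

Final: 19.3209 /hr


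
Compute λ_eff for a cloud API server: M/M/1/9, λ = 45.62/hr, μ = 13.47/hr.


ρ = 3.3868; P_K = (1−ρ)ρ^9/(1−ρ^10) = 0.704738
λ_eff = λ(1 − P_K) = 45.62·(1 − 0.704738) = 45.62·0.295262 = 13.4698 /hr

Final: 13.4698 /hr


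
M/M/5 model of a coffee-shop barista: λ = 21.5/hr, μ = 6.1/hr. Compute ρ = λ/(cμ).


ρ = λ/(cμ) = 21.5/(5·6.1) = 21.5/30.50 = 0.7049

Final: 0.7049


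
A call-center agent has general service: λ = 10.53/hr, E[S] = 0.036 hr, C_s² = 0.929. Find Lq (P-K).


ρ = λ·E[S] = 10.53·0.036 = 0.3791
Lq = ρ²(1+C_s²)/(2(1−ρ)) = 0.1437·(1+0.929)/(2·0.6209)
= 0.1437·1.9290/1.2418 = 0.22322

Final: 0.22322


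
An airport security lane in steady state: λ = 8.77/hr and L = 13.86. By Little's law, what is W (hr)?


W = L/λ = 13.86/8.77 = 1.5804 hr

Final: 1.5804 hr


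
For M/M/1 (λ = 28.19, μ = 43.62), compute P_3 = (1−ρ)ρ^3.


ρ = 28.19/43.62 = 0.6463
P_n = (1−ρ)·ρ^n = (1 − 0.6463)·0.6463^3 = 0.3537·0.269916 = 0.095479

Final: 0.095479


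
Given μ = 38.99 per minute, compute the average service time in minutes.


Mean service time = 1/μ = 1/38.99 minute = 0.02565 minute
In minutes: 0.02565 × 1 = 0.02565 min

Final: 0.02565 min


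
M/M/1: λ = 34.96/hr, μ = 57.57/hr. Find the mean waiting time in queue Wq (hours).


ρ = 34.96/57.57 = 0.6073
Wq = ρ/(μ−λ) = 0.6073/(57.57 − 34.96) = 0.6073/22.61 = 0.02686 hr

Final: 0.02686 hr


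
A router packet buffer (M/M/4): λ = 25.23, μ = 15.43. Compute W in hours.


a = 1.6351; ρ = 0.4088; P₀ = 0.192147
Lq = P₀·a^c·ρ/(c!(1−ρ)²) = 0.06693
Wq = Lq/λ = 0.06693/25.23 = 0.002653 hr
W = Wq + 1/μ = 0.002653 + 0.06481 = 0.06746 hr

Final: 0.06746 hr


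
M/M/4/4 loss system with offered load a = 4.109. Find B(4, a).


B(c,a) = (a^c/c!) / Σ_{k=0}^{c} a^k/k!
a^4/4! = 11.877727
Σ terms (k=0..4): 1.00000 + 4.10900 + 8.44194 + 11.56264 + 11.87773 = 36.991312
B = 11.877727/36.991312 = 0.321095

Final: 0.321095


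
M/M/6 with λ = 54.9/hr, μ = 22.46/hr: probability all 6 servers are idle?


a = λ/μ = 54.9/22.46 = 2.4443; ρ = a/c = 0.4074
Σ_{k=0}^{5} a^k/k! (terms k=0..5) = 1.00000 + 2.44435 + 2.98741 + 2.43409 + 1.48744 + 0.72716 = 11.08045
Tail: a^6/(6!(1−ρ)) = 213.29249/(720·0.5926) = 0.49989
P₀ = 1/(11.08045 + 0.49989) = 1/11.58034 = 0.086353

Final: 0.086353


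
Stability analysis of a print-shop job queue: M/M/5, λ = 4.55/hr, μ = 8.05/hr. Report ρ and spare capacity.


Total capacity cμ = 5·8.05 = 40.25/hr
ρ = λ/(cμ) = 4.55/40.25 = 0.1130
Stable ⇔ ρ < 1: YES
Spare capacity = cμ − λ = 40.25 − 4.55 = 35.70/hr

Final: ρ = 0.1130; stable; margin = 35.70/hr


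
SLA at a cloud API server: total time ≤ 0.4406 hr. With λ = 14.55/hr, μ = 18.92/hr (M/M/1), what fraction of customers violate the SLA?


W ~ Exponential(μ−λ) for M/M/1.
μ − λ = 18.92 − 14.55 = 4.3700
P(W > t) = e^{−(μ−λ)t} = e^{−1.9254} = 0.145814

Final: 0.145814


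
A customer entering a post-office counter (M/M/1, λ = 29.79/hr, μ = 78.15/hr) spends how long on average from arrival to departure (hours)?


W = 1/(μ−λ) = 1/(78.15 − 29.79) = 1/48.36 = 0.02068 hr

Final: 0.02068 hr


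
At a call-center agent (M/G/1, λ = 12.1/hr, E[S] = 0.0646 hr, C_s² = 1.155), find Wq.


ρ = λ·E[S] = 12.1·0.0646 = 0.7817
E[S²] = E[S]²(1+C_s²) = 0.0646²·(1+1.155) = 0.008993
Wq = λ·E[S²]/(2(1−ρ)) = 12.1·0.008993/(2·0.2183) = 0.24919 hr

Final: 0.24919 hr


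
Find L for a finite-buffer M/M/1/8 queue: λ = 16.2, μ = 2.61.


ρ = 16.2/2.61 = 6.2069
L = ρ[1 − (K+1)ρ^K + Kρ^(K+1)] / [(1−ρ)(1−ρ^(K+1))]
Numerator: 6.2069·(1 − 9·2202906.465790 + 8·13673212.546282) = 555886819.726440
Denominator: (-5.2069)·(-13673211.546282) = 71194998.051332
L = 555886819.726440/71194998.051332 = 7.8079

Final: 7.8079


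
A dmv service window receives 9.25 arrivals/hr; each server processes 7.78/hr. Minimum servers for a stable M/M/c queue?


Stability requires cμ > λ ⇔ c > λ/μ.
λ/μ = 9.25/7.78 = 1.1889
Minimum integer c = ⌊1.1889⌋ + 1 = 2
Check: 2·7.78 = 15.56 > 9.25, while 1·7.78 = 7.78 ≤ 9.25

Final: 2 servers


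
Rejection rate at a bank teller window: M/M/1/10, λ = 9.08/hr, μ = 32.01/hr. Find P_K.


ρ = λ/μ = 9.08/32.01 = 0.2837
P_K = (1−ρ)ρ^K/(1−ρ^(K+1)) = (0.7163·0.000003373)/(1 − 0.0000009568)
= 0.000002416/0.999999 = 0.000002416

Final: 0.000002416


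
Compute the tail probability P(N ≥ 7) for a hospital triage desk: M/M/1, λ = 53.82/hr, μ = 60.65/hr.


ρ = 53.82/60.65 = 0.8874
P(N ≥ n) = ρ^n = 0.8874^7 = 0.433302

Final: 0.433302


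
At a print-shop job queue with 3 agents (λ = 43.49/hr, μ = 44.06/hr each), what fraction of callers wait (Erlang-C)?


a = λ/μ = 0.9871; ρ = a/3 = 0.3290
P₀ = 0.368584 (from M/M/c formula)
C(c,a) = [a^c/(c!(1−ρ))]·P₀ = [0.96169/(6·0.6710)]·0.368584
= 0.23888·0.368584 = 0.088046

Final: 0.088046


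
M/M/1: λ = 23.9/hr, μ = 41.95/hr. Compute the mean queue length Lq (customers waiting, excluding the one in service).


ρ = 23.9/41.95 = 0.5697
Lq = ρ²/(1−ρ) = 0.3246/0.4303 = 0.7544

Final: 0.7544


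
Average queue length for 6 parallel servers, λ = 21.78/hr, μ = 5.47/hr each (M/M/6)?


a = λ/μ = 3.9817; ρ = a/6 = 0.6636
P₀ = 0.017037
Lq = P₀·a^c·ρ / (c!·(1−ρ)²) = 0.017037·3984.95383·0.6636/(720·0.11315)
= 0.55301

Final: 0.55301


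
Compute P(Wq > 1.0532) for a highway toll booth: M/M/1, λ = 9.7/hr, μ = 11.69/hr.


ρ = 9.7/11.69 = 0.8298
P(Wq > t) = ρ·e^{−(μ−λ)t} = 0.8298·e^{−2.0959}
= 0.8298·0.122963 = 0.102031

Final: 0.102031


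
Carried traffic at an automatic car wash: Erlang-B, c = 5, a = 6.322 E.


B(5,6.322) = 0.382299 (Erlang-B)
Carried load = a(1 − B) = 6.322·(1 − 0.382299) = 6.322·0.617701 = 3.9051 E

Final: 3.9051 Erlangs


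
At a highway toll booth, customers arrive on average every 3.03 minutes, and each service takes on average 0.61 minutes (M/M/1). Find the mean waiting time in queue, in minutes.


λ = 60/3.03 = 19.8020 /hr
μ = 60/0.61 = 98.3607 /hr
ρ = λ/μ = 19.8020/98.3607 = 0.2013
Wq = ρ/(μ−λ) = 0.2013/(98.3607−19.8020) = 0.002563 hr
In minutes: 0.002563·60 = 0.1538 min

Final: 0.1538 min


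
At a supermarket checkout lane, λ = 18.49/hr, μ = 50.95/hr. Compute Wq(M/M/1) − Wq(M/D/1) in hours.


ρ = 18.49/50.95 = 0.3629
Wq(M/M/1) = ρ/(μ−λ) = 0.3629/32.46 = 0.01118 hr
Wq(M/D/1) = ρ/(2(μ−λ)) = 0.005590 hr
Savings = 0.01118 − 0.005590 = 0.005590 hr

Final: 0.005590 hr


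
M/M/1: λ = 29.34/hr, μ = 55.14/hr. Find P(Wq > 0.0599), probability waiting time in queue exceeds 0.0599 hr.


ρ = 29.34/55.14 = 0.5321
P(Wq > t) = ρ·e^{−(μ−λ)t} = 0.5321·e^{−1.5454}
= 0.5321·0.213222 = 0.113456

Final: 0.113456


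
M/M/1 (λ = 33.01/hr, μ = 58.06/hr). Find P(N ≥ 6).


ρ = 33.01/58.06 = 0.5685
P(N ≥ n) = ρ^n = 0.5685^6 = 0.033776

Final: 0.033776


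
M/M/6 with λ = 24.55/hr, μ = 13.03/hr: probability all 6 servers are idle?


a = λ/μ = 24.55/13.03 = 1.8841; ρ = a/c = 0.3140
Σ_{k=0}^{5} a^k/k! (terms k=0..5) = 1.00000 + 1.88411 + 1.77494 + 1.11473 + 0.52507 + 0.19786 = 6.49671
Tail: a^6/(6!(1−ρ)) = 44.73449/(720·0.6860) = 0.09057
P₀ = 1/(6.49671 + 0.09057) = 1/6.58729 = 0.151808

Final: 0.151808


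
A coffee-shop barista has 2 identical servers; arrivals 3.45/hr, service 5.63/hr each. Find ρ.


ρ = λ/(cμ) = 3.45/(2·5.63) = 3.45/11.26 = 0.3064

Final: 0.3064


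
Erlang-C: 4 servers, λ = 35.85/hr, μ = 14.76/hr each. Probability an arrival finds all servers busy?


a = λ/μ = 2.4289; ρ = a/4 = 0.6072
P₀ = 0.080266 (from M/M/c formula)
C(c,a) = [a^c/(c!(1−ρ))]·P₀ = [34.80256/(24·0.3928)]·0.080266
= 3.69186·0.080266 = 0.296332

Final: 0.296332


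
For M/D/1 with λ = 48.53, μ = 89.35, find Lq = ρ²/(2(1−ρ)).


ρ = 48.53/89.35 = 0.5431
M/D/1: Lq = ρ²/(2(1−ρ)) = 0.2950/(2·0.4569) = 0.32287

Final: 0.32287


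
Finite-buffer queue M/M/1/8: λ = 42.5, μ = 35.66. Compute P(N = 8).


ρ = λ/μ = 42.5/35.66 = 1.1918
P_K = (1−ρ)ρ^K/(1−ρ^(K+1)) = (-0.1918·4.070622)/(1 − 4.851414)
= -0.780792/-3.851414 = 0.202729

Final: 0.202729


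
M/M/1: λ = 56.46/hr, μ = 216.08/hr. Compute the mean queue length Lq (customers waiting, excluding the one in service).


ρ = 56.46/216.08 = 0.2613
Lq = ρ²/(1−ρ) = 0.06827/0.7387 = 0.09242

Final: 0.09242


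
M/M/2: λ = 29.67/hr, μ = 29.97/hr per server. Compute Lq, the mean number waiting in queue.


a = λ/μ = 0.9900; ρ = a/2 = 0.4950
P₀ = 0.337797
Lq = P₀·a^c·ρ / (c!·(1−ρ)²) = 0.337797·0.98008·0.4950/(2·0.25503)
= 0.32129

Final: 0.32129


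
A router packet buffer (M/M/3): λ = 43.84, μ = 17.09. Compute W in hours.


a = 2.5652; ρ = 0.8551; P₀ = 0.038067
Lq = P₀·a^c·ρ/(c!(1−ρ)²) = 4.36057
Wq = Lq/λ = 4.36057/43.84 = 0.09947 hr
W = Wq + 1/μ = 0.09947 + 0.05851 = 0.15798 hr

Final: 0.15798 hr


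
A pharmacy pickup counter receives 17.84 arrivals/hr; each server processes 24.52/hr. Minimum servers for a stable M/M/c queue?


Stability requires cμ > λ ⇔ c > λ/μ.
λ/μ = 17.84/24.52 = 0.7276
Minimum integer c = ⌊0.7276⌋ + 1 = 1
Check: 1·24.52 = 24.52 > 17.84, while 0·24.52 = 0.00 ≤ 17.84

Final: 1 servers


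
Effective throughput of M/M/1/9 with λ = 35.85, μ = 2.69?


ρ = 13.3271; P_K = (1−ρ)ρ^9/(1−ρ^10) = 0.924965
λ_eff = λ(1 − P_K) = 35.85·(1 − 0.924965) = 35.85·0.075035 = 2.6900 /hr

Final: 2.6900 /hr


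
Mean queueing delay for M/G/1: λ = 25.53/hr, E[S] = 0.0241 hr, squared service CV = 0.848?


ρ = λ·E[S] = 25.53·0.0241 = 0.6153
E[S²] = E[S]²(1+C_s²) = 0.0241²·(1+0.848) = 0.001073
Wq = λ·E[S²]/(2(1−ρ)) = 25.53·0.001073/(2·0.3847) = 0.03561 hr

Final: 0.03561 hr


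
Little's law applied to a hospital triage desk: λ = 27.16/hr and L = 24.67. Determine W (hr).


W = L/λ = 24.67/27.16 = 0.9083 hr

Final: 0.9083 hr


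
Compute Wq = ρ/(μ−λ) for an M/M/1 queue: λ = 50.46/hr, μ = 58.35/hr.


ρ = 50.46/58.35 = 0.8648
Wq = ρ/(μ−λ) = 0.8648/(58.35 − 50.46) = 0.8648/7.89 = 0.1096 hr

Final: 0.1096 hr


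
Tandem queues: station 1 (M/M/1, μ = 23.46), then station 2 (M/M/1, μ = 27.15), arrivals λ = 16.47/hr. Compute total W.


Each node sees arrival rate λ = 16.47/hr (tandem ⇒ throughput preserved).
W₁ = 1/(μ₁−λ) = 1/(23.46−16.47) = 0.14306 hr
W₂ = 1/(μ₂−λ) = 1/(27.15−16.47) = 0.09363 hr
W_total = W₁ + W₂ = 0.14306 + 0.09363 = 0.23669 hr

Final: 0.23669 hr


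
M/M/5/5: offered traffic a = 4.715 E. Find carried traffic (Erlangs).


B(5,4.715) = 0.261316 (Erlang-B)
Carried load = a(1 − B) = 4.715·(1 − 0.261316) = 4.715·0.738684 = 3.4829 E

Final: 3.4829 Erlangs


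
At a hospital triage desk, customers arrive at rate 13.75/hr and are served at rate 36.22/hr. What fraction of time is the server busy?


ρ = λ/μ = 13.75/36.22 = 0.3796

Final: 0.3796


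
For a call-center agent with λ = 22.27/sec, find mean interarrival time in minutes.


Mean interarrival time = 1/λ = 1/22.27 second = 0.04490 second
In minutes: 0.04490 × 0.0166667 = 0.0007484 min

Final: 0.0007484 min


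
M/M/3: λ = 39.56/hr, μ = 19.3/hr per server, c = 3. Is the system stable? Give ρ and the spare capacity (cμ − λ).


Total capacity cμ = 3·19.3 = 57.90/hr
ρ = λ/(cμ) = 39.56/57.90 = 0.6832
Stable ⇔ ρ < 1: YES
Spare capacity = cμ − λ = 57.90 − 39.56 = 18.34/hr

Final: ρ = 0.6832; stable; margin = 18.34/hr


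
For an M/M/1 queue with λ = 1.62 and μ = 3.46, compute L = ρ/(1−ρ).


ρ = λ/μ = 1.62/3.46 = 0.4682
L = ρ/(1−ρ) = 0.4682/(1 − 0.4682) = 0.4682/0.5318 = 0.8804

Final: 0.8804


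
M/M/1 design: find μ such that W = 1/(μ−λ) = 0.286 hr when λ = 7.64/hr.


W = 1/(μ−λ) ⇒ μ − λ = 1/W = 1/0.286 = 3.4965
μ = λ + 1/W = 7.64 + 3.4965 = 11.1365 per hr

Final: 11.1365 /hr


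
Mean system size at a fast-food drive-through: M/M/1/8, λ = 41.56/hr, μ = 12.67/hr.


ρ = 41.56/12.67 = 3.2802
L = ρ[1 − (K+1)ρ^K + Kρ^(K+1)] / [(1−ρ)(1−ρ^(K+1))]
Numerator: 3.2802·(1 − 9·13402.672082 + 8·43963.303215) = 757997.249203
Denominator: (-2.2802)·(-43962.303215) = 100242.378839
L = 757997.249203/100242.378839 = 7.5616

Final: 7.5616


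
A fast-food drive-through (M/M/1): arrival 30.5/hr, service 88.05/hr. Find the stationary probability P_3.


ρ = 30.5/88.05 = 0.3464
P_n = (1−ρ)·ρ^n = (1 − 0.3464)·0.3464^3 = 0.6536·0.041563 = 0.027166

Final: 0.027166


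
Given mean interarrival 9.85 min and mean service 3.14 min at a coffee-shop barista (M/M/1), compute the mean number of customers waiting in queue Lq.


λ = 60/9.85 = 6.0914 /hr
μ = 60/3.14 = 19.1083 /hr
ρ = λ/μ = 6.0914/19.1083 = 0.3188
Lq = ρ²/(1−ρ) = 0.1016/0.6812 = 0.1492

Final: 0.1492


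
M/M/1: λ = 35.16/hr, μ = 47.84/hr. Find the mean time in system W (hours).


W = 1/(μ−λ) = 1/(47.84 − 35.16) = 1/12.68 = 0.07886 hr

Final: 0.07886 hr


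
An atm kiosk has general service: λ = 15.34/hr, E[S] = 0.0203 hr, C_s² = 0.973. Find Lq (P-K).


ρ = λ·E[S] = 15.34·0.0203 = 0.3114
Lq = ρ²(1+C_s²)/(2(1−ρ)) = 0.09697·(1+0.973)/(2·0.6886)
= 0.09697·1.9730/1.3772 = 0.13892

Final: 0.13892


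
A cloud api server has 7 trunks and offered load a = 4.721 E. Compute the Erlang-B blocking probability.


B(c,a) = (a^c/c!) / Σ_{k=0}^{c} a^k/k!
a^7/7! = 10.370686
Σ terms (k=0..7): 1.00000 + 4.72100 + 11.14392 + 17.53682 + 20.69783 + 19.54289 + 15.37700 + 10.37069 = 100.390134
B = 10.370686/100.390134 = 0.103304

Final: 0.103304


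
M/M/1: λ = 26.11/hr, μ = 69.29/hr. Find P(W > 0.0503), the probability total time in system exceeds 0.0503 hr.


W ~ Exponential(μ−λ) for M/M/1.
μ − λ = 69.29 − 26.11 = 43.1800
P(W > t) = e^{−(μ−λ)t} = e^{−2.1720} = 0.113955

Final: 0.113955


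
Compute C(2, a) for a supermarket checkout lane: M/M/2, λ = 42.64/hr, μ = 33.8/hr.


a = λ/μ = 1.2615; ρ = a/2 = 0.6308
P₀ = 0.226415 (from M/M/c formula)
C(c,a) = [a^c/(c!(1−ρ))]·P₀ = [1.59148/(2·0.3692)]·0.226415
= 2.15513·0.226415 = 0.487954

Final: 0.487954


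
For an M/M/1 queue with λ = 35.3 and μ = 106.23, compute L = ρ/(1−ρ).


ρ = λ/μ = 35.3/106.23 = 0.3323
L = ρ/(1−ρ) = 0.3323/(1 − 0.3323) = 0.3323/0.6677 = 0.4977

Final: 0.4977


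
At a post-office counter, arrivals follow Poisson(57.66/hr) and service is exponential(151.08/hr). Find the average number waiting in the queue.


ρ = 57.66/151.08 = 0.3817
Lq = ρ²/(1−ρ) = 0.1457/0.6183 = 0.2356

Final: 0.2356


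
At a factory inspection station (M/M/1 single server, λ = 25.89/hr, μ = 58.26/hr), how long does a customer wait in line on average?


ρ = 25.89/58.26 = 0.4444
Wq = ρ/(μ−λ) = 0.4444/(58.26 − 25.89) = 0.4444/32.37 = 0.01373 hr

Final: 0.01373 hr


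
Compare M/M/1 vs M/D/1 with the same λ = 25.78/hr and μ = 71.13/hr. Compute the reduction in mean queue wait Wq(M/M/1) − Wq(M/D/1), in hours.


ρ = 25.78/71.13 = 0.3624
Wq(M/M/1) = ρ/(μ−λ) = 0.3624/45.35 = 0.007992 hr
Wq(M/D/1) = ρ/(2(μ−λ)) = 0.003996 hr
Savings = 0.007992 − 0.003996 = 0.003996 hr

Final: 0.003996 hr


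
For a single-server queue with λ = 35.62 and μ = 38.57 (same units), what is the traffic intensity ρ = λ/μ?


ρ = λ/μ = 35.62/38.57 = 0.9235

Final: 0.9235


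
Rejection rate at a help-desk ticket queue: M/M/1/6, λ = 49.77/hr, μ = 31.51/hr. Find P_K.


ρ = λ/μ = 49.77/31.51 = 1.5795
P_K = (1−ρ)ρ^K/(1−ρ^(K+1)) = (-0.5795·15.527997)/(1 − 24.526448)
= -8.998452/-23.526448 = 0.382482

Final: 0.382482


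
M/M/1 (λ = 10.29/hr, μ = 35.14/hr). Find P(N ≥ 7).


ρ = 10.29/35.14 = 0.2928
P(N ≥ n) = ρ^n = 0.2928^7 = 0.0001846

Final: 0.0001846


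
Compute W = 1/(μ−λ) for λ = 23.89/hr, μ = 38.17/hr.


W = 1/(μ−λ) = 1/(38.17 − 23.89) = 1/14.28 = 0.07003 hr

Final: 0.07003 hr


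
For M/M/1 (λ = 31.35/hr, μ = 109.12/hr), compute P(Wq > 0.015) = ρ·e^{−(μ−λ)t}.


ρ = 31.35/109.12 = 0.2873
P(Wq > t) = ρ·e^{−(μ−λ)t} = 0.2873·e^{−1.1666}
= 0.2873·0.311440 = 0.089476

Final: 0.089476


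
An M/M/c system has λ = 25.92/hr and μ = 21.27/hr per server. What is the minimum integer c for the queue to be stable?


Stability requires cμ > λ ⇔ c > λ/μ.
λ/μ = 25.92/21.27 = 1.2186
Minimum integer c = ⌊1.2186⌋ + 1 = 2
Check: 2·21.27 = 42.54 > 25.92, while 1·21.27 = 21.27 ≤ 25.92

Final: 2 servers


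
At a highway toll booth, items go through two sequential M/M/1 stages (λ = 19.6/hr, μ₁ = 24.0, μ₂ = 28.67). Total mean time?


Each node sees arrival rate λ = 19.6/hr (tandem ⇒ throughput preserved).
W₁ = 1/(μ₁−λ) = 1/(24.0−19.6) = 0.22727 hr
W₂ = 1/(μ₂−λ) = 1/(28.67−19.6) = 0.11025 hr
W_total = W₁ + W₂ = 0.22727 + 0.11025 = 0.33753 hr

Final: 0.33753 hr


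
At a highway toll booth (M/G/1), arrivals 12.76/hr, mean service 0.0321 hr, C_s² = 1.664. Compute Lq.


ρ = λ·E[S] = 12.76·0.0321 = 0.4096
Lq = ρ²(1+C_s²)/(2(1−ρ)) = 0.1678·(1+1.664)/(2·0.5904)
= 0.1678·2.6640/1.1808 = 0.37850

Final: 0.37850


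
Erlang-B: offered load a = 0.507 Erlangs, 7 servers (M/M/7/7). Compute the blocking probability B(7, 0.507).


B(c,a) = (a^c/c!) / Σ_{k=0}^{c} a^k/k!
a^7/7! = 0.000001709
Σ terms (k=0..7): 1.00000 + 0.50700 + 0.12852 + 0.02172 + 0.002753 + 0.0002792 + 0.00002359 + 0.000001709 = 1.660303
B = 0.000001709/1.660303 = 0.000001029

Final: 0.000001029


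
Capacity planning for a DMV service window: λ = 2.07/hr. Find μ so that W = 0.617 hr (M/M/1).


W = 1/(μ−λ) ⇒ μ − λ = 1/W = 1/0.617 = 1.6207
μ = λ + 1/W = 2.07 + 1.6207 = 3.6907 per hr

Final: 3.6907 /hr


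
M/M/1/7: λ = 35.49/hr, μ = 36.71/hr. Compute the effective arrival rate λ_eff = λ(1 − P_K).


ρ = 0.9668; P_K = (1−ρ)ρ^7/(1−ρ^8) = 0.110722
λ_eff = λ(1 − P_K) = 35.49·(1 − 0.110722) = 35.49·0.889278 = 31.5605 /hr

Final: 31.5605 /hr


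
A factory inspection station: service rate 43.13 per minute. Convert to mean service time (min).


Mean service time = 1/μ = 1/43.13 minute = 0.02319 minute
In minutes: 0.02319 × 1 = 0.02319 min

Final: 0.02319 min


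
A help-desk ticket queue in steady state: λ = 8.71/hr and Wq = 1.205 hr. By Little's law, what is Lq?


Lq = λWq = 8.71·1.205 = 10.4956

Final: 10.4956


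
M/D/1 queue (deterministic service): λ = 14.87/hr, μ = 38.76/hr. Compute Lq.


ρ = 14.87/38.76 = 0.3836
M/D/1: Lq = ρ²/(2(1−ρ)) = 0.1472/(2·0.6164) = 0.11940

Final: 0.11940


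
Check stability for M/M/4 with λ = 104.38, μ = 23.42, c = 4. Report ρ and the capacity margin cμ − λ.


Total capacity cμ = 4·23.42 = 93.68/hr
ρ = λ/(cμ) = 104.38/93.68 = 1.1142
Stable ⇔ ρ < 1: NO
Spare capacity = cμ − λ = 93.68 − 104.38 = -10.70/hr

Final: ρ = 1.1142; unstable; margin = -10.70/hr


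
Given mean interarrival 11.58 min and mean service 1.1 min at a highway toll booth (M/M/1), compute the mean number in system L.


λ = 60/11.58 = 5.1813 /hr
μ = 60/1.1 = 54.5455 /hr
ρ = λ/μ = 5.1813/54.5455 = 0.09499
L = ρ/(1−ρ) = 0.09499/0.9050 = 0.1050

Final: 0.1050


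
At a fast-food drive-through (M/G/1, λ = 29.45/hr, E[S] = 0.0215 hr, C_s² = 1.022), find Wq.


ρ = λ·E[S] = 29.45·0.0215 = 0.6332
E[S²] = E[S]²(1+C_s²) = 0.0215²·(1+1.022) = 0.0009347
Wq = λ·E[S²]/(2(1−ρ)) = 29.45·0.0009347/(2·0.3668) = 0.03752 hr

Final: 0.03752 hr


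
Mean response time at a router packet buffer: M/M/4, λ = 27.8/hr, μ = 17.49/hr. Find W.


a = 1.5895; ρ = 0.3974; P₀ = 0.201478
Lq = P₀·a^c·ρ/(c!(1−ρ)²) = 0.05863
Wq = Lq/λ = 0.05863/27.8 = 0.002109 hr
W = Wq + 1/μ = 0.002109 + 0.05718 = 0.05928 hr

Final: 0.05928 hr


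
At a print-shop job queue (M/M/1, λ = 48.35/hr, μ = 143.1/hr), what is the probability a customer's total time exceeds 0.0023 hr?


W ~ Exponential(μ−λ) for M/M/1.
μ − λ = 143.1 − 48.35 = 94.7500
P(W > t) = e^{−(μ−λ)t} = e^{−0.2179} = 0.804186

Final: 0.804186


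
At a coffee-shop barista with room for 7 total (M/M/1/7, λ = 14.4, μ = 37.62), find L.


ρ = 14.4/37.62 = 0.3828
L = ρ[1 − (K+1)ρ^K + Kρ^(K+1)] / [(1−ρ)(1−ρ^(K+1))]
Numerator: 0.3828·(1 − 8·0.001204 + 7·0.0004608) = 0.380323
Denominator: (0.6172)·(0.999539) = 0.616940
L = 0.380323/0.616940 = 0.6165

Final: 0.6165


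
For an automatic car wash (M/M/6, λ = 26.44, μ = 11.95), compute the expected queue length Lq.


a = λ/μ = 2.2126; ρ = a/6 = 0.3688
P₀ = 0.109123
Lq = P₀·a^c·ρ / (c!·(1−ρ)²) = 0.109123·117.31709·0.3688/(720·0.39847)
= 0.01645

Final: 0.01645


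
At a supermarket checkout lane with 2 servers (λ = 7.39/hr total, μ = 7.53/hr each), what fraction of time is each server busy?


ρ = λ/(cμ) = 7.39/(2·7.53) = 7.39/15.06 = 0.4907

Final: 0.4907


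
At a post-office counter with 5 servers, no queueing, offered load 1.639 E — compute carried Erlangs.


B(5,1.639) = 0.019269 (Erlang-B)
Carried load = a(1 − B) = 1.639·(1 − 0.019269) = 1.639·0.980731 = 1.6074 E

Final: 1.6074 Erlangs


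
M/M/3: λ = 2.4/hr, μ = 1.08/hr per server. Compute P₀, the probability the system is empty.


a = λ/μ = 2.4/1.08 = 2.2222; ρ = a/c = 0.7407
Σ_{k=0}^{2} a^k/k! (terms k=0..2) = 1.00000 + 2.22222 + 2.46914 = 5.69136
Tail: a^3/(3!(1−ρ)) = 10.97394/(6·0.2593) = 7.05467
P₀ = 1/(5.69136 + 7.05467) = 1/12.74603 = 0.078456

Final: 0.078456


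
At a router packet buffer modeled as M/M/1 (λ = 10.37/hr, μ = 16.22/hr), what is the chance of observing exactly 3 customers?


ρ = 10.37/16.22 = 0.6393
P_n = (1−ρ)·ρ^n = (1 − 0.6393)·0.6393^3 = 0.3607·0.261327 = 0.094252

Final: 0.094252


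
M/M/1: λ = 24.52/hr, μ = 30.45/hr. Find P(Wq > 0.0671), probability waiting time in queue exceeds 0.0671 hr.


ρ = 24.52/30.45 = 0.8053
P(Wq > t) = ρ·e^{−(μ−λ)t} = 0.8053·e^{−0.3979}
= 0.8053·0.671727 = 0.540911

Final: 0.540911


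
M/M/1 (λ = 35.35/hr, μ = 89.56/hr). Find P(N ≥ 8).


ρ = 35.35/89.56 = 0.3947
P(N ≥ n) = ρ^n = 0.3947^8 = 0.0005891

Final: 0.0005891


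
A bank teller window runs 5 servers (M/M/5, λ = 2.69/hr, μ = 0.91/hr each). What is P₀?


a = λ/μ = 2.69/0.91 = 2.9560; ρ = a/c = 0.5912
Σ_{k=0}^{4} a^k/k! (terms k=0..4) = 1.00000 + 2.95604 + 4.36910 + 4.30508 + 3.18150 = 15.81173
Tail: a^5/(5!(1−ρ)) = 225.71189/(120·0.4088) = 4.60121
P₀ = 1/(15.81173 + 4.60121) = 1/20.41293 = 0.048989

Final: 0.048989
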